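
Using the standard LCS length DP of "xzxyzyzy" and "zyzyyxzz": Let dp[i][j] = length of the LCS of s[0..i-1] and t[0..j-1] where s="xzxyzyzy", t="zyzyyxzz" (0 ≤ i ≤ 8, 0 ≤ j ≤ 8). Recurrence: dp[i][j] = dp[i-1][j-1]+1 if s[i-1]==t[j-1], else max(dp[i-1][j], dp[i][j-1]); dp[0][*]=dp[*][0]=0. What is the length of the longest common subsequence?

   ''  z  y  z  y  y  x  z  z
''  0  0  0  0  0  0  0  0  0
 x  0  0  0  0  0  0  1  1  1
 z  0  1  1  1  1  1  1  2  2
 x  0  1  1  1  1  1  2  2  2
 y  0  1  2  2  2  2  2  2  2
 z  0  1  2  3  3  3  3  3  3
 y  0  1  2  3  4  4  4  4  4
 z  0  1  2  3  4  4  4  5  5
 y  0  1  2  3  4  5  5  5  5

5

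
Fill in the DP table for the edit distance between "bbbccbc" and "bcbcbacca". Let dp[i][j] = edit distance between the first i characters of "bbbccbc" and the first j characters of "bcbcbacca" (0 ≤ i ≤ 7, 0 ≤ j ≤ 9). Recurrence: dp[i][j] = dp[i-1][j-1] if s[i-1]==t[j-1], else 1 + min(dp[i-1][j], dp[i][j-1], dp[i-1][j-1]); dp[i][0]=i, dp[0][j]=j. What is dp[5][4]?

2

   ''  b  c  b  c  b  a  c  c  a
''  0  1  2  3  4  5  6  7  8  9
 b  1  0  1  2  3  4  5  6  7  8
 b  2  1  1  1  2  3  4  5  6  7
 b  3  2  2  1  2  2  3  4  5  6
 c  4  3  2  2  1  2  3  3  4  5
 c  5  4  3  3  2  2  3  3  3  4
 b  6  5  4  3  3  2  3  4  4  4
 c  7  6  5  4  3  3  3  3  4  5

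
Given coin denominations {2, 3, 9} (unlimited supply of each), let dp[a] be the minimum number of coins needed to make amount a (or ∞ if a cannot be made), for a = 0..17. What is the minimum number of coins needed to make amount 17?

4

 a  0  1  2  3  4  5  6  7  8  9 10 11 12 13 14 15 16 17
dp  0  -  1  1  2  2  2  3  3  1  4  2  2  3  3  3  4  4
(- denotes ∞ / unreachable)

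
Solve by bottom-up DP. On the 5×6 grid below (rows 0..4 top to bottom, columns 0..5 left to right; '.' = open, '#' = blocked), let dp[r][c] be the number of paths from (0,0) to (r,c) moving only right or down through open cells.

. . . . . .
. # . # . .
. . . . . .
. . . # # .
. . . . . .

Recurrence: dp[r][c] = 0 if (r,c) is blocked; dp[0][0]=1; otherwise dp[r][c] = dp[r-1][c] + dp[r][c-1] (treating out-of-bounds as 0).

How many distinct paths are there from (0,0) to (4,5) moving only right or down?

r\c   0   1   2   3   4   5
  0   1   1   1   1   1   1
  1   1   0   1   0   1   2
  2   1   1   2   2   3   5
  3   1   2   4   0   0   5
  4   1   3   7   7   7  12

12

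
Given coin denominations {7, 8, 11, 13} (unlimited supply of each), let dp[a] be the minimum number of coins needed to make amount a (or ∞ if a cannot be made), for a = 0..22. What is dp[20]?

2

 a  0  1  2  3  4  5  6  7  8  9 10 11 12 13 14 15 16 17 18 19 20 21 22
dp  0  -  -  -  -  -  -  1  1  -  -  1  -  1  2  2  2  -  2  2  2  2  2
(- denotes ∞ / unreachable)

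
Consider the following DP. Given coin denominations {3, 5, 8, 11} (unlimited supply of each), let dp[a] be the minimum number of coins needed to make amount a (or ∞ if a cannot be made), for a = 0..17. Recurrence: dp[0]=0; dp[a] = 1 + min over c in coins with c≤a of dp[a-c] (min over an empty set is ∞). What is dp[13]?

 a  0  1  2  3  4  5  6  7  8  9 10 11 12 13 14 15 16 17
dp  0  -  -  1  -  1  2  -  1  3  2  1  4  2  2  3  2  3
(- denotes ∞ / unreachable)

2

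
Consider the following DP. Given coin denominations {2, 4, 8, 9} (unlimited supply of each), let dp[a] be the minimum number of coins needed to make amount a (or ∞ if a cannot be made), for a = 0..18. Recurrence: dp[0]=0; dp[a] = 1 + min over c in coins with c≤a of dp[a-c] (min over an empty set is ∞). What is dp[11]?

 a  0  1  2  3  4  5  6  7  8  9 10 11 12 13 14 15 16 17 18
dp  0  -  1  -  1  -  2  -  1  1  2  2  2  2  3  3  2  2  2
(- denotes ∞ / unreachable)

2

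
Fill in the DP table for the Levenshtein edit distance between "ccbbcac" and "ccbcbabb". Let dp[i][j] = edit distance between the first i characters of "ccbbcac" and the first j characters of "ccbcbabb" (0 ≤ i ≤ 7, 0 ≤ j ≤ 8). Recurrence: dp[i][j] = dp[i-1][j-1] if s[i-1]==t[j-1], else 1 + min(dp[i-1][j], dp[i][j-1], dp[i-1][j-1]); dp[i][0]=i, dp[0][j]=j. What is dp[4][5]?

   ''  c  c  b  c  b  a  b  b
''  0  1  2  3  4  5  6  7  8
 c  1  0  1  2  3  4  5  6  7
 c  2  1  0  1  2  3  4  5  6
 b  3  2  1  0  1  2  3  4  5
 b  4  3  2  1  1  1  2  3  4
 c  5  4  3  2  1  2  2  3  4
 a  6  5  4  3  2  2  2  3  4
 c  7  6  5  4  3  3  3  3  4

1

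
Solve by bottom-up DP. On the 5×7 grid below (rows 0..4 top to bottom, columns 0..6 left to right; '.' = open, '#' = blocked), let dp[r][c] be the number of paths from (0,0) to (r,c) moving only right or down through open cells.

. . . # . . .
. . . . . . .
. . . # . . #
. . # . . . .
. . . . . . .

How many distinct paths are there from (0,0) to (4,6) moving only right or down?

r\c   0   1   2   3   4   5   6
  0   1   1   1   0   0   0   0
  1   1   2   3   3   3   3   3
  2   1   3   6   0   3   6   0
  3   1   4   0   0   3   9   9
  4   1   5   5   5   8  17  26

26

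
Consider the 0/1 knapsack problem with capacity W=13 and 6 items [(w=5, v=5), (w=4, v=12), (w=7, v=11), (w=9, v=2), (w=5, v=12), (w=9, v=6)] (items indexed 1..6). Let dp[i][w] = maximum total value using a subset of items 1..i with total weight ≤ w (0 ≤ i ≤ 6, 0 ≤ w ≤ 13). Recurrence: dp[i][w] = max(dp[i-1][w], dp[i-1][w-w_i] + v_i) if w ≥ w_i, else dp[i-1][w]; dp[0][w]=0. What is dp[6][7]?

i\w   0   1   2   3   4   5   6   7   8   9  10  11  12  13
  0   0   0   0   0   0   0   0   0   0   0   0   0   0   0
  1   0   0   0   0   0   5   5   5   5   5   5   5   5   5
  2   0   0   0   0  12  12  12  12  12  17  17  17  17  17
  3   0   0   0   0  12  12  12  12  12  17  17  23  23  23
  4   0   0   0   0  12  12  12  12  12  17  17  23  23  23
  5   0   0   0   0  12  12  12  12  12  24  24  24  24  24
  6   0   0   0   0  12  12  12  12  12  24  24  24  24  24

12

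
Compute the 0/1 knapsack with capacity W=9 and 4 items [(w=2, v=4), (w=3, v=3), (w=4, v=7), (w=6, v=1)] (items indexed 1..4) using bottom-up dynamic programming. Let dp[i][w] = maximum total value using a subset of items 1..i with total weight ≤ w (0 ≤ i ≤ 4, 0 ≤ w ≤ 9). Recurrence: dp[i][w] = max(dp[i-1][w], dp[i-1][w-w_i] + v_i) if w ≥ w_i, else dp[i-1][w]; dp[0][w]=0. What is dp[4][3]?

4

i\w   0   1   2   3   4   5   6   7   8   9
  0   0   0   0   0   0   0   0   0   0   0
  1   0   0   4   4   4   4   4   4   4   4
  2   0   0   4   4   4   7   7   7   7   7
  3   0   0   4   4   7   7  11  11  11  14
  4   0   0   4   4   7   7  11  11  11  14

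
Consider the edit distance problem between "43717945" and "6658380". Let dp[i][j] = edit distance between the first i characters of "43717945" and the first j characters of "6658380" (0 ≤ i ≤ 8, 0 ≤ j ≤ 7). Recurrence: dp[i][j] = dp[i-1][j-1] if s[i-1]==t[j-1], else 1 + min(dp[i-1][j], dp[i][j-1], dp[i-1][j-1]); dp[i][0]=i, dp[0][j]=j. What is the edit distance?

8

   ''  6  6  5  8  3  8  0
''  0  1  2  3  4  5  6  7
 4  1  1  2  3  4  5  6  7
 3  2  2  2  3  4  4  5  6
 7  3  3  3  3  4  5  5  6
 1  4  4  4  4  4  5  6  6
 7  5  5  5  5  5  5  6  7
 9  6  6  6  6  6  6  6  7
 4  7  7  7  7  7  7  7  7
 5  8  8  8  7  8  8  8  8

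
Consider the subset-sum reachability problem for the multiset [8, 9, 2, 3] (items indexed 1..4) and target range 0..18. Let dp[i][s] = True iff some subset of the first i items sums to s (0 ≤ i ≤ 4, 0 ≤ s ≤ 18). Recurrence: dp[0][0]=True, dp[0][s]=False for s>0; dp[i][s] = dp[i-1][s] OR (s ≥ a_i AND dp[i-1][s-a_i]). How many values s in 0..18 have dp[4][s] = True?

i\s   0   1   2   3   4   5   6   7   8   9  10  11  12  13  14  15  16  17  18
  0   T   F   F   F   F   F   F   F   F   F   F   F   F   F   F   F   F   F   F
  1   T   F   F   F   F   F   F   F   T   F   F   F   F   F   F   F   F   F   F
  2   T   F   F   F   F   F   F   F   T   T   F   F   F   F   F   F   F   T   F
  3   T   F   T   F   F   F   F   F   T   T   T   T   F   F   F   F   F   T   F
  4   T   F   T   T   F   T   F   F   T   T   T   T   T   T   T   F   F   T   F

12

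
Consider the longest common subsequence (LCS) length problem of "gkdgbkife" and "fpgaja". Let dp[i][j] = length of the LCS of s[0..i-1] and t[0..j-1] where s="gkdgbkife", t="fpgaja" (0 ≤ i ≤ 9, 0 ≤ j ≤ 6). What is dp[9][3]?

   ''  f  p  g  a  j  a
''  0  0  0  0  0  0  0
 g  0  0  0  1  1  1  1
 k  0  0  0  1  1  1  1
 d  0  0  0  1  1  1  1
 g  0  0  0  1  1  1  1
 b  0  0  0  1  1  1  1
 k  0  0  0  1  1  1  1
 i  0  0  0  1  1  1  1
 f  0  1  1  1  1  1  1
 e  0  1  1  1  1  1  1

1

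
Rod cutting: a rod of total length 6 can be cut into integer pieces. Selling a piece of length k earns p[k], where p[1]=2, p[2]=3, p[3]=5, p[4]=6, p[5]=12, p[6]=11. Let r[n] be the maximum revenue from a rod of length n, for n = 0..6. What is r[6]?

   n    0    1    2    3    4    5    6
r[n]    0    2    4    6    8   12   14

14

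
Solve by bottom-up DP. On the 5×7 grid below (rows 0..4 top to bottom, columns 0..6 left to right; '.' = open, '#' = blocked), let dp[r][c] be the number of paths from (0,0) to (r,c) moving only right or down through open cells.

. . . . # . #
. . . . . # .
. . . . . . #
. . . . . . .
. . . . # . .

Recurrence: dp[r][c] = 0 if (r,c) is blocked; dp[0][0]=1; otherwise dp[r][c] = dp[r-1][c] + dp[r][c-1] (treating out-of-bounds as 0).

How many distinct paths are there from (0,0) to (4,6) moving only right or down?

96

r\c   0   1   2   3   4   5   6
  0   1   1   1   1   0   0   0
  1   1   2   3   4   4   0   0
  2   1   3   6  10  14  14   0
  3   1   4  10  20  34  48  48
  4   1   5  15  35   0  48  96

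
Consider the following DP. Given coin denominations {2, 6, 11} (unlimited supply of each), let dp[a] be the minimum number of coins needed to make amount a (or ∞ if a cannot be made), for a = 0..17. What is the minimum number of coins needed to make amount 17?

2

 a  0  1  2  3  4  5  6  7  8  9 10 11 12 13 14 15 16 17
dp  0  -  1  -  2  -  1  -  2  -  3  1  2  2  3  3  4  2
(- denotes ∞ / unreachable)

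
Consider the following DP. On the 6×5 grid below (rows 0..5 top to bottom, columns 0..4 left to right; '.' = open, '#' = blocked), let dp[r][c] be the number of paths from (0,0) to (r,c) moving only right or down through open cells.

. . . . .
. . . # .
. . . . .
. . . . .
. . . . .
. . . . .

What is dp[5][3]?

52

r\c   0   1   2   3   4
  0   1   1   1   1   1
  1   1   2   3   0   1
  2   1   3   6   6   7
  3   1   4  10  16  23
  4   1   5  15  31  54
  5   1   6  21  52 106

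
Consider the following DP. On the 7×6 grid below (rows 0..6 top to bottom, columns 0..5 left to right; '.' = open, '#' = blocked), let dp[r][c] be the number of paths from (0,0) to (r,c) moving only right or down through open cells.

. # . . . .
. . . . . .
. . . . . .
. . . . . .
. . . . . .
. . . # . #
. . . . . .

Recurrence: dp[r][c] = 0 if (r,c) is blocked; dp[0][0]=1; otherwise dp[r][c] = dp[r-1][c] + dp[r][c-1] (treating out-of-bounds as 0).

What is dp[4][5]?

56

r\c   0   1   2   3   4   5
  0   1   0   0   0   0   0
  1   1   1   1   1   1   1
  2   1   2   3   4   5   6
  3   1   3   6  10  15  21
  4   1   4  10  20  35  56
  5   1   5  15   0  35   0
  6   1   6  21  21  56  56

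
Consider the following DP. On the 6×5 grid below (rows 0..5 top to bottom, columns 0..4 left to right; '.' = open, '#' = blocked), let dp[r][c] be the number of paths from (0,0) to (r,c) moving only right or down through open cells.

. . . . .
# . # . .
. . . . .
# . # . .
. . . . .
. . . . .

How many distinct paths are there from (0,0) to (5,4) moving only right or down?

r\c   0   1   2   3   4
  0   1   1   1   1   1
  1   0   1   0   1   2
  2   0   1   1   2   4
  3   0   1   0   2   6
  4   0   1   1   3   9
  5   0   1   2   5  14

14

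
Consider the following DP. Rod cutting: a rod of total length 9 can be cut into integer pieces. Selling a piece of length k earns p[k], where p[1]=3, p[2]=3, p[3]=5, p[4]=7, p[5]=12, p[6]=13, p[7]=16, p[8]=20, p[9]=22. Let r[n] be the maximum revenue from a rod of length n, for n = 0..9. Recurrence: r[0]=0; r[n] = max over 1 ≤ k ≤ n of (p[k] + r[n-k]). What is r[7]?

   n    0    1    2    3    4    5    6    7    8    9
r[n]    0    3    6    9   12   15   18   21   24   27

21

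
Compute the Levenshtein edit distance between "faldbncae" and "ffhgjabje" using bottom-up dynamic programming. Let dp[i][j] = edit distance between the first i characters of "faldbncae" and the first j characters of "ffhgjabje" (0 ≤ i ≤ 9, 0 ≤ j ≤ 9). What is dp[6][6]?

5

   ''  f  f  h  g  j  a  b  j  e
''  0  1  2  3  4  5  6  7  8  9
 f  1  0  1  2  3  4  5  6  7  8
 a  2  1  1  2  3  4  4  5  6  7
 l  3  2  2  2  3  4  5  5  6  7
 d  4  3  3  3  3  4  5  6  6  7
 b  5  4  4  4  4  4  5  5  6  7
 n  6  5  5  5  5  5  5  6  6  7
 c  7  6  6  6  6  6  6  6  7  7
 a  8  7  7  7  7  7  6  7  7  8
 e  9  8  8  8  8  8  7  7  8  7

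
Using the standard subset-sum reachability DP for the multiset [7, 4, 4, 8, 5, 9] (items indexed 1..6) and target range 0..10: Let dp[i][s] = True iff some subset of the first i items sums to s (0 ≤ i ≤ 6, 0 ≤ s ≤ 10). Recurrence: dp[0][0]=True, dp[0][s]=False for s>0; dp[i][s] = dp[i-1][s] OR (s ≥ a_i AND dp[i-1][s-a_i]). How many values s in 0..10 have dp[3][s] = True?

i\s   0   1   2   3   4   5   6   7   8   9  10
  0   T   F   F   F   F   F   F   F   F   F   F
  1   T   F   F   F   F   F   F   T   F   F   F
  2   T   F   F   F   T   F   F   T   F   F   F
  3   T   F   F   F   T   F   F   T   T   F   F
  4   T   F   F   F   T   F   F   T   T   F   F
  5   T   F   F   F   T   T   F   T   T   T   F
  6   T   F   F   F   T   T   F   T   T   T   F

4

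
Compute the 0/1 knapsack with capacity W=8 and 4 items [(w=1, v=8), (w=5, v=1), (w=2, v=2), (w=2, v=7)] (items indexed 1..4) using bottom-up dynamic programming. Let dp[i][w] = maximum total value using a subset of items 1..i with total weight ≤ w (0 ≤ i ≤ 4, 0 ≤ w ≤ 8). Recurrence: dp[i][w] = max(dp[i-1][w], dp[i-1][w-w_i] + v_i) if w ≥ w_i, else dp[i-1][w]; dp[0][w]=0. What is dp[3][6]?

10

i\w   0   1   2   3   4   5   6   7   8
  0   0   0   0   0   0   0   0   0   0
  1   0   8   8   8   8   8   8   8   8
  2   0   8   8   8   8   8   9   9   9
  3   0   8   8  10  10  10  10  10  11
  4   0   8   8  15  15  17  17  17  17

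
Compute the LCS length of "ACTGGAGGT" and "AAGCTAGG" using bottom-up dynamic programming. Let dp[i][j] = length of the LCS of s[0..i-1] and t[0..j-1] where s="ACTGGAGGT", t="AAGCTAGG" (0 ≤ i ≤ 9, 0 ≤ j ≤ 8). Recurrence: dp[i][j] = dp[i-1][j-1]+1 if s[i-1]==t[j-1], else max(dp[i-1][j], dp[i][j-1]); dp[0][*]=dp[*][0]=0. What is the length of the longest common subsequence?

6

   ''  A  A  G  C  T  A  G  G
''  0  0  0  0  0  0  0  0  0
 A  0  1  1  1  1  1  1  1  1
 C  0  1  1  1  2  2  2  2  2
 T  0  1  1  1  2  3  3  3  3
 G  0  1  1  2  2  3  3  4  4
 G  0  1  1  2  2  3  3  4  5
 A  0  1  2  2  2  3  4  4  5
 G  0  1  2  3  3  3  4  5  5
 G  0  1  2  3  3  3  4  5  6
 T  0  1  2  3  3  4  4  5  6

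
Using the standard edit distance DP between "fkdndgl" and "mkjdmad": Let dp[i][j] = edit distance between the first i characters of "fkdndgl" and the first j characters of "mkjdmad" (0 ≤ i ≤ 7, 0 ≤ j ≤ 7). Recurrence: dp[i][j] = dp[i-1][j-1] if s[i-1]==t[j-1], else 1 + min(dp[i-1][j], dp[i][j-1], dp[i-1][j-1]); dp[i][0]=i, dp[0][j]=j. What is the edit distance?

   ''  m  k  j  d  m  a  d
''  0  1  2  3  4  5  6  7
 f  1  1  2  3  4  5  6  7
 k  2  2  1  2  3  4  5  6
 d  3  3  2  2  2  3  4  5
 n  4  4  3  3  3  3  4  5
 d  5  5  4  4  3  4  4  4
 g  6  6  5  5  4  4  5  5
 l  7  7  6  6  5  5  5  6

6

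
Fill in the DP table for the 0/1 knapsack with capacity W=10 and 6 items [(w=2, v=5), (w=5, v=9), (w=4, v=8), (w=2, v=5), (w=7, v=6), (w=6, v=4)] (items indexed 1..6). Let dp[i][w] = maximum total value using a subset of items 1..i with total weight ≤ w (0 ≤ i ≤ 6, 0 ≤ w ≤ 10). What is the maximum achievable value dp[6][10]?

i\w   0   1   2   3   4   5   6   7   8   9  10
  0   0   0   0   0   0   0   0   0   0   0   0
  1   0   0   5   5   5   5   5   5   5   5   5
  2   0   0   5   5   5   9   9  14  14  14  14
  3   0   0   5   5   8   9  13  14  14  17  17
  4   0   0   5   5  10  10  13  14  18  19  19
  5   0   0   5   5  10  10  13  14  18  19  19
  6   0   0   5   5  10  10  13  14  18  19  19

19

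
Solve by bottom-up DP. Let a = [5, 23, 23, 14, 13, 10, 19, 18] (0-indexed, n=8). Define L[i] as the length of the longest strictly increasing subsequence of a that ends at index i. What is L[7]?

3

   i    0    1    2    3    4    5    6    7
a[i]    5   23   23   14   13   10   19   18
L[i]    1    2    2    2    2    2    3    3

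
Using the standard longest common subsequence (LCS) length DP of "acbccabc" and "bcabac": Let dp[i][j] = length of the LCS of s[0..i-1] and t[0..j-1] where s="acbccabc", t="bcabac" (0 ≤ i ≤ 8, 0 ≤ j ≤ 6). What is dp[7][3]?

   ''  b  c  a  b  a  c
''  0  0  0  0  0  0  0
 a  0  0  0  1  1  1  1
 c  0  0  1  1  1  1  2
 b  0  1  1  1  2  2  2
 c  0  1  2  2  2  2  3
 c  0  1  2  2  2  2  3
 a  0  1  2  3  3  3  3
 b  0  1  2  3  4  4  4
 c  0  1  2  3  4  4  5

3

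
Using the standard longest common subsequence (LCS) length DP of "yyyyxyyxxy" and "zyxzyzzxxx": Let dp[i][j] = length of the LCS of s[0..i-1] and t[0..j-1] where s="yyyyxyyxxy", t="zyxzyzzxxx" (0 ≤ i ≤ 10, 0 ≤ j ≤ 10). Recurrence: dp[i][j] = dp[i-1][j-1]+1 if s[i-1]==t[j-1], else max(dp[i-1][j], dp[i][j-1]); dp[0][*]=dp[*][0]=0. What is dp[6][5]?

3

   ''  z  y  x  z  y  z  z  x  x  x
''  0  0  0  0  0  0  0  0  0  0  0
 y  0  0  1  1  1  1  1  1  1  1  1
 y  0  0  1  1  1  2  2  2  2  2  2
 y  0  0  1  1  1  2  2  2  2  2  2
 y  0  0  1  1  1  2  2  2  2  2  2
 x  0  0  1  2  2  2  2  2  3  3  3
 y  0  0  1  2  2  3  3  3  3  3  3
 y  0  0  1  2  2  3  3  3  3  3  3
 x  0  0  1  2  2  3  3  3  4  4  4
 x  0  0  1  2  2  3  3  3  4  5  5
 y  0  0  1  2  2  3  3  3  4  5  5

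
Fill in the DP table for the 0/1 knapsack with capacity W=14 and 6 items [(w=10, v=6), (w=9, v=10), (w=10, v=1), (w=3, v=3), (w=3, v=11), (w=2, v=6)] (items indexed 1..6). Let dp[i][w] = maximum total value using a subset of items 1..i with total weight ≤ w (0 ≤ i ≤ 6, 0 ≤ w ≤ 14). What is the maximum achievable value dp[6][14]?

27

i\w   0   1   2   3   4   5   6   7   8   9  10  11  12  13  14
  0   0   0   0   0   0   0   0   0   0   0   0   0   0   0   0
  1   0   0   0   0   0   0   0   0   0   0   6   6   6   6   6
  2   0   0   0   0   0   0   0   0   0  10  10  10  10  10  10
  3   0   0   0   0   0   0   0   0   0  10  10  10  10  10  10
  4   0   0   0   3   3   3   3   3   3  10  10  10  13  13  13
  5   0   0   0  11  11  11  14  14  14  14  14  14  21  21  21
  6   0   0   6  11  11  17  17  17  20  20  20  20  21  21  27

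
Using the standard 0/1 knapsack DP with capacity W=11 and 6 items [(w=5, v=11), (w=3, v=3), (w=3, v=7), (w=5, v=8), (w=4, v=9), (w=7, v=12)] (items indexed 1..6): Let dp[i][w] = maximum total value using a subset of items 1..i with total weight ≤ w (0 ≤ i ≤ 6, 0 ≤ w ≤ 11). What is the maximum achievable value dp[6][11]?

21

i\w   0   1   2   3   4   5   6   7   8   9  10  11
  0   0   0   0   0   0   0   0   0   0   0   0   0
  1   0   0   0   0   0  11  11  11  11  11  11  11
  2   0   0   0   3   3  11  11  11  14  14  14  14
  3   0   0   0   7   7  11  11  11  18  18  18  21
  4   0   0   0   7   7  11  11  11  18  18  19  21
  5   0   0   0   7   9  11  11  16  18  20  20  21
  6   0   0   0   7   9  11  11  16  18  20  20  21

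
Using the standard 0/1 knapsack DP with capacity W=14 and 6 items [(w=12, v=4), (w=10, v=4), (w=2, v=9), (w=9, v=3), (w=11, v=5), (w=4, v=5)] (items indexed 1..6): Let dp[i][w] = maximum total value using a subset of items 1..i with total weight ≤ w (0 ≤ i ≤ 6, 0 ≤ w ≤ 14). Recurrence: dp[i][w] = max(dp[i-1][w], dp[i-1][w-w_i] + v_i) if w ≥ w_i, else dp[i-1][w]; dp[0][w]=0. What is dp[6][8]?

i\w   0   1   2   3   4   5   6   7   8   9  10  11  12  13  14
  0   0   0   0   0   0   0   0   0   0   0   0   0   0   0   0
  1   0   0   0   0   0   0   0   0   0   0   0   0   4   4   4
  2   0   0   0   0   0   0   0   0   0   0   4   4   4   4   4
  3   0   0   9   9   9   9   9   9   9   9   9   9  13  13  13
  4   0   0   9   9   9   9   9   9   9   9   9  12  13  13  13
  5   0   0   9   9   9   9   9   9   9   9   9  12  13  14  14
  6   0   0   9   9   9   9  14  14  14  14  14  14  14  14  14

14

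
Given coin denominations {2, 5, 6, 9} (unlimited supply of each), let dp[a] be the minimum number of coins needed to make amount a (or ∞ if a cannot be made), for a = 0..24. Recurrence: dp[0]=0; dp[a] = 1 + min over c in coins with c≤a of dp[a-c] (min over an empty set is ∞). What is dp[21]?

3

 a  0  1  2  3  4  5  6  7  8  9 10 11 12 13 14 15 16 17 18 19 20 21 22 23 24
dp  0  -  1  -  2  1  1  2  2  1  2  2  2  3  2  2  3  3  2  3  3  3  4  3  3
(- denotes ∞ / unreachable)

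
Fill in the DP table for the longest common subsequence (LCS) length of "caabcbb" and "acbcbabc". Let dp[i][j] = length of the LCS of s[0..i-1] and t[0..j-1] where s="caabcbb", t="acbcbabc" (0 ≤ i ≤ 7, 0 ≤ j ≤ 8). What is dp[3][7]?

2

   ''  a  c  b  c  b  a  b  c
''  0  0  0  0  0  0  0  0  0
 c  0  0  1  1  1  1  1  1  1
 a  0  1  1  1  1  1  2  2  2
 a  0  1  1  1  1  1  2  2  2
 b  0  1  1  2  2  2  2  3  3
 c  0  1  2  2  3  3  3  3  4
 b  0  1  2  3  3  4  4  4  4
 b  0  1  2  3  3  4  4  5  5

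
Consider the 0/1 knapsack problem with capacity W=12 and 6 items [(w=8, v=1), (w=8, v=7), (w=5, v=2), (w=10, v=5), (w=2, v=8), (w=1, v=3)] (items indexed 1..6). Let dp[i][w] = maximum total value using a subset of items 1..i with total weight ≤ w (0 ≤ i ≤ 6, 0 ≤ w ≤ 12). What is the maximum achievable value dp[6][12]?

18

i\w   0   1   2   3   4   5   6   7   8   9  10  11  12
  0   0   0   0   0   0   0   0   0   0   0   0   0   0
  1   0   0   0   0   0   0   0   0   1   1   1   1   1
  2   0   0   0   0   0   0   0   0   7   7   7   7   7
  3   0   0   0   0   0   2   2   2   7   7   7   7   7
  4   0   0   0   0   0   2   2   2   7   7   7   7   7
  5   0   0   8   8   8   8   8  10  10  10  15  15  15
  6   0   3   8  11  11  11  11  11  13  13  15  18  18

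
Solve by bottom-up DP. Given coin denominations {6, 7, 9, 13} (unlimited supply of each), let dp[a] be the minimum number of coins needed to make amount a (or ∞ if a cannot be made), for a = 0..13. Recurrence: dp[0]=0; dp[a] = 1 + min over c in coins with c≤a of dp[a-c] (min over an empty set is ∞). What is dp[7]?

 a  0  1  2  3  4  5  6  7  8  9 10 11 12 13
dp  0  -  -  -  -  -  1  1  -  1  -  -  2  1
(- denotes ∞ / unreachable)

1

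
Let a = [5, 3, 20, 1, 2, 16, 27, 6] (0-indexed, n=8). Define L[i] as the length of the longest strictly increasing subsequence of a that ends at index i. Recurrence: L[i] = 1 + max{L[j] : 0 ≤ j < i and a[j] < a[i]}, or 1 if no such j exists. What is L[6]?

4

   i    0    1    2    3    4    5    6    7
a[i]    5    3   20    1    2   16   27    6
L[i]    1    1    2    1    2    3    4    3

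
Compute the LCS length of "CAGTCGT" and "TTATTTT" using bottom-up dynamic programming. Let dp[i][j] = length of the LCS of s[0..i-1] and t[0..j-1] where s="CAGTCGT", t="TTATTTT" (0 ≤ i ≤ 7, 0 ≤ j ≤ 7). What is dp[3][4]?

   ''  T  T  A  T  T  T  T
''  0  0  0  0  0  0  0  0
 C  0  0  0  0  0  0  0  0
 A  0  0  0  1  1  1  1  1
 G  0  0  0  1  1  1  1  1
 T  0  1  1  1  2  2  2  2
 C  0  1  1  1  2  2  2  2
 G  0  1  1  1  2  2  2  2
 T  0  1  2  2  2  3  3  3

1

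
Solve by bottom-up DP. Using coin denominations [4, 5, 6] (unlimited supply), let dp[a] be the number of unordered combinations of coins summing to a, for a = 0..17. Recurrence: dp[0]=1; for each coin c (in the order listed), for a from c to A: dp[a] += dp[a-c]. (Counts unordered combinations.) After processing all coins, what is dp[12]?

2

after  coin     0     1     2     3     4     5     6     7     8     9    10    11    12    13    14    15    16    17
          4     1     0     0     0     1     0     0     0     1     0     0     0     1     0     0     0     1     0
          5     1     0     0     0     1     1     0     0     1     1     1     0     1     1     1     1     1     1
          6     1     0     0     0     1     1     1     0     1     1     2     1     2     1     2     2     3     2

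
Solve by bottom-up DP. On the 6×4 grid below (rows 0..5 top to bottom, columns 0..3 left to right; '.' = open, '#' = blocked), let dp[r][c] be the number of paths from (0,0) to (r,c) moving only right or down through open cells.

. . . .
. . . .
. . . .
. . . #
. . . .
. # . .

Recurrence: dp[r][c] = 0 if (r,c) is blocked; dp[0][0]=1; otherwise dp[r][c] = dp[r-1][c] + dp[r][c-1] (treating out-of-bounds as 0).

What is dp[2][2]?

r\c   0   1   2   3
  0   1   1   1   1
  1   1   2   3   4
  2   1   3   6  10
  3   1   4  10   0
  4   1   5  15  15
  5   1   0  15  30

6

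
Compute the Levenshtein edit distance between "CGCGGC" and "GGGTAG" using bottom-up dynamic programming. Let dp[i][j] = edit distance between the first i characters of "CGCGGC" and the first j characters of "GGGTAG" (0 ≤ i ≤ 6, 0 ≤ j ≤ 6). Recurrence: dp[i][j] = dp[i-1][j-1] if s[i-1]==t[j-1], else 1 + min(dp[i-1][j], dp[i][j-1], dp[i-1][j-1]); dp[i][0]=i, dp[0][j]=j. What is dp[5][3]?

2

   ''  G  G  G  T  A  G
''  0  1  2  3  4  5  6
 C  1  1  2  3  4  5  6
 G  2  1  1  2  3  4  5
 C  3  2  2  2  3  4  5
 G  4  3  2  2  3  4  4
 G  5  4  3  2  3  4  4
 C  6  5  4  3  3  4  5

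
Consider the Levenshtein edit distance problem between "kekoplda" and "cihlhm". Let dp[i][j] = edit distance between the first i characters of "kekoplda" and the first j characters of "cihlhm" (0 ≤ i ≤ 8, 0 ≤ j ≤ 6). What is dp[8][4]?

7

   ''  c  i  h  l  h  m
''  0  1  2  3  4  5  6
 k  1  1  2  3  4  5  6
 e  2  2  2  3  4  5  6
 k  3  3  3  3  4  5  6
 o  4  4  4  4  4  5  6
 p  5  5  5  5  5  5  6
 l  6  6  6  6  5  6  6
 d  7  7  7  7  6  6  7
 a  8  8  8  8  7  7  7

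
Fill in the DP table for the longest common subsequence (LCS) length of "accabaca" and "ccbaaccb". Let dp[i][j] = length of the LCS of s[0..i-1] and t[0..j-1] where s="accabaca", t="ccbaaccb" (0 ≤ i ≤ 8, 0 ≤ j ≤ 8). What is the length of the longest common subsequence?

5

   ''  c  c  b  a  a  c  c  b
''  0  0  0  0  0  0  0  0  0
 a  0  0  0  0  1  1  1  1  1
 c  0  1  1  1  1  1  2  2  2
 c  0  1  2  2  2  2  2  3  3
 a  0  1  2  2  3  3  3  3  3
 b  0  1  2  3  3  3  3  3  4
 a  0  1  2  3  4  4  4  4  4
 c  0  1  2  3  4  4  5  5  5
 a  0  1  2  3  4  5  5  5  5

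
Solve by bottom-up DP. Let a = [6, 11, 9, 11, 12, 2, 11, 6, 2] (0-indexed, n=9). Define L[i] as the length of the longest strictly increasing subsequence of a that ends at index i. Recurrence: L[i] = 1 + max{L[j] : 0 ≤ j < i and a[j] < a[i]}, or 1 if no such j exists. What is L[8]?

1

   i    0    1    2    3    4    5    6    7    8
a[i]    6   11    9   11   12    2   11    6    2
L[i]    1    2    2    3    4    1    3    2    1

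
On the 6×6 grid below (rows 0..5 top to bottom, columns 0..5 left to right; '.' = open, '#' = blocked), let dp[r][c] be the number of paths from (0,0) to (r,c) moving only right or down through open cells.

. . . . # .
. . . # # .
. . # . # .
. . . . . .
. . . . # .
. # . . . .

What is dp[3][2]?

4

r\c   0   1   2   3   4   5
  0   1   1   1   1   0   0
  1   1   2   3   0   0   0
  2   1   3   0   0   0   0
  3   1   4   4   4   4   4
  4   1   5   9  13   0   4
  5   1   0   9  22  22  26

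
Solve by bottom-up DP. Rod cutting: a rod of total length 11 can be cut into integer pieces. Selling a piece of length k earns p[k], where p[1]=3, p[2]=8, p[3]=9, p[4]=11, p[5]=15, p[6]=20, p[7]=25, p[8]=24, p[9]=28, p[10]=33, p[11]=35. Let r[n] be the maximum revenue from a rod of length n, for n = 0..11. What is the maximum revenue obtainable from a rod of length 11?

   n    0    1    2    3    4    5    6    7    8    9   10   11
r[n]    0    3    8   11   16   19   24   27   32   35   40   43

43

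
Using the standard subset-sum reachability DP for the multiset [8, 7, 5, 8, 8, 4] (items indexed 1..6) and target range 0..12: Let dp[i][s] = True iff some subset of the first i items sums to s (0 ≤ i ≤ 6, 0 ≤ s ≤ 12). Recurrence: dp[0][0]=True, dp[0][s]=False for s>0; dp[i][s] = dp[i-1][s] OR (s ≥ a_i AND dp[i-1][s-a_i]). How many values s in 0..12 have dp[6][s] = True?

i\s   0   1   2   3   4   5   6   7   8   9  10  11  12
  0   T   F   F   F   F   F   F   F   F   F   F   F   F
  1   T   F   F   F   F   F   F   F   T   F   F   F   F
  2   T   F   F   F   F   F   F   T   T   F   F   F   F
  3   T   F   F   F   F   T   F   T   T   F   F   F   T
  4   T   F   F   F   F   T   F   T   T   F   F   F   T
  5   T   F   F   F   F   T   F   T   T   F   F   F   T
  6   T   F   F   F   T   T   F   T   T   T   F   T   T

8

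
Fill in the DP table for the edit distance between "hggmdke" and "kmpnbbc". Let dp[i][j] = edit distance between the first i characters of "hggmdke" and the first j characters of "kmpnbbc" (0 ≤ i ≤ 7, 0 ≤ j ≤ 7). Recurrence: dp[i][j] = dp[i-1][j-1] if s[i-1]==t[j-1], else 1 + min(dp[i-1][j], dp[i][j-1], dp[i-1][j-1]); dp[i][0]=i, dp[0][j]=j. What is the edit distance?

   ''  k  m  p  n  b  b  c
''  0  1  2  3  4  5  6  7
 h  1  1  2  3  4  5  6  7
 g  2  2  2  3  4  5  6  7
 g  3  3  3  3  4  5  6  7
 m  4  4  3  4  4  5  6  7
 d  5  5  4  4  5  5  6  7
 k  6  5  5  5  5  6  6  7
 e  7  6  6  6  6  6  7  7

7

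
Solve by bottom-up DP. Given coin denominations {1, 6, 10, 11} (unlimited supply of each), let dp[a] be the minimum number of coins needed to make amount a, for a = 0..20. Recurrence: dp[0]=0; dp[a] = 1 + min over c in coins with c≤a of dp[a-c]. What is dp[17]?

 a  0  1  2  3  4  5  6  7  8  9 10 11 12 13 14 15 16 17 18 19 20
dp  0  1  2  3  4  5  1  2  3  4  1  1  2  3  4  5  2  2  3  4  2

2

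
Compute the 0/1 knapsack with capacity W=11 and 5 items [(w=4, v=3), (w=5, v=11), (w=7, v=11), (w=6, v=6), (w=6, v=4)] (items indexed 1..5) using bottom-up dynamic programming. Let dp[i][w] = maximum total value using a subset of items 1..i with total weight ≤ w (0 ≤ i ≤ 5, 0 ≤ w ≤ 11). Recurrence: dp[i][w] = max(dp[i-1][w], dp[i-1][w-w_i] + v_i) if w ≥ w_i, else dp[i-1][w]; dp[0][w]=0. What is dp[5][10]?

14

i\w   0   1   2   3   4   5   6   7   8   9  10  11
  0   0   0   0   0   0   0   0   0   0   0   0   0
  1   0   0   0   0   3   3   3   3   3   3   3   3
  2   0   0   0   0   3  11  11  11  11  14  14  14
  3   0   0   0   0   3  11  11  11  11  14  14  14
  4   0   0   0   0   3  11  11  11  11  14  14  17
  5   0   0   0   0   3  11  11  11  11  14  14  17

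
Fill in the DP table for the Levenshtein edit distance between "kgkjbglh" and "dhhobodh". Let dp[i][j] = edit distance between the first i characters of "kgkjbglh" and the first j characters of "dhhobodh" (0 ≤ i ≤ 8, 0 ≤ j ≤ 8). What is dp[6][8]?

   ''  d  h  h  o  b  o  d  h
''  0  1  2  3  4  5  6  7  8
 k  1  1  2  3  4  5  6  7  8
 g  2  2  2  3  4  5  6  7  8
 k  3  3  3  3  4  5  6  7  8
 j  4  4  4  4  4  5  6  7  8
 b  5  5  5  5  5  4  5  6  7
 g  6  6  6  6  6  5  5  6  7
 l  7  7  7  7  7  6  6  6  7
 h  8  8  7  7  8  7  7  7  6

7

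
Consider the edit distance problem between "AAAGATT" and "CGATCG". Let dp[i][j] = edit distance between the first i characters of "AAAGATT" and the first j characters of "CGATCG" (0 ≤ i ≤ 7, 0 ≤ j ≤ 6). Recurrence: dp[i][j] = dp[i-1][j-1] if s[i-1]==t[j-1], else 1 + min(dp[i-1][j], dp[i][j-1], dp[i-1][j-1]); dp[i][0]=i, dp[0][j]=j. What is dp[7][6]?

   ''  C  G  A  T  C  G
''  0  1  2  3  4  5  6
 A  1  1  2  2  3  4  5
 A  2  2  2  2  3  4  5
 A  3  3  3  2  3  4  5
 G  4  4  3  3  3  4  4
 A  5  5  4  3  4  4  5
 T  6  6  5  4  3  4  5
 T  7  7  6  5  4  4  5

5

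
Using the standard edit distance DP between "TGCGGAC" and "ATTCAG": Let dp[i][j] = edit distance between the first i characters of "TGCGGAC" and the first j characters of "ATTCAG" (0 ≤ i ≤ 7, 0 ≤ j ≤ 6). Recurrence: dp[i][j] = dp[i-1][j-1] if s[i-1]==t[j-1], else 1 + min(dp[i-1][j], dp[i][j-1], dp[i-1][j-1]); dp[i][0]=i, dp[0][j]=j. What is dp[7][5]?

5

   ''  A  T  T  C  A  G
''  0  1  2  3  4  5  6
 T  1  1  1  2  3  4  5
 G  2  2  2  2  3  4  4
 C  3  3  3  3  2  3  4
 G  4  4  4  4  3  3  3
 G  5  5  5  5  4  4  3
 A  6  5  6  6  5  4  4
 C  7  6  6  7  6  5  5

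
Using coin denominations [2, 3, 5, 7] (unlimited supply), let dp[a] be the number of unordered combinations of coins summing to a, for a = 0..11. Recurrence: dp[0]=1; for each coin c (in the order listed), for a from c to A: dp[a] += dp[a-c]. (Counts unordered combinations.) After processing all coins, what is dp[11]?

after  coin     0     1     2     3     4     5     6     7     8     9    10    11
          2     1     0     1     0     1     0     1     0     1     0     1     0
          3     1     0     1     1     1     1     2     1     2     2     2     2
          5     1     0     1     1     1     2     2     2     3     3     4     4
          7     1     0     1     1     1     2     2     3     3     4     5     5

5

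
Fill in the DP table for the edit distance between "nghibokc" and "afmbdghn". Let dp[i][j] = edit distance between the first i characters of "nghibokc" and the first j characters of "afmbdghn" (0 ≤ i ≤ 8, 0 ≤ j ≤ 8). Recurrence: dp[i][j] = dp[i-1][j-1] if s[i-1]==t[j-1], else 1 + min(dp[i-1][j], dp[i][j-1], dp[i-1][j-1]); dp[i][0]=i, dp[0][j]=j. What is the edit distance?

   ''  a  f  m  b  d  g  h  n
''  0  1  2  3  4  5  6  7  8
 n  1  1  2  3  4  5  6  7  7
 g  2  2  2  3  4  5  5  6  7
 h  3  3  3  3  4  5  6  5  6
 i  4  4  4  4  4  5  6  6  6
 b  5  5  5  5  4  5  6  7  7
 o  6  6  6  6  5  5  6  7  8
 k  7  7  7  7  6  6  6  7  8
 c  8  8  8  8  7  7  7  7  8

8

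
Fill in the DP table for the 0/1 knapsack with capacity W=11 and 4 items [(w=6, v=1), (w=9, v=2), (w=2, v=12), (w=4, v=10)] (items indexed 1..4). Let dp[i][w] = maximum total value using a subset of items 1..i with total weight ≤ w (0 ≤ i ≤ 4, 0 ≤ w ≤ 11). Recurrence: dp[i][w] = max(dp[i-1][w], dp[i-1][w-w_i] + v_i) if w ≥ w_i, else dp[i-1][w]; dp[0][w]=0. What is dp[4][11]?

22

i\w   0   1   2   3   4   5   6   7   8   9  10  11
  0   0   0   0   0   0   0   0   0   0   0   0   0
  1   0   0   0   0   0   0   1   1   1   1   1   1
  2   0   0   0   0   0   0   1   1   1   2   2   2
  3   0   0  12  12  12  12  12  12  13  13  13  14
  4   0   0  12  12  12  12  22  22  22  22  22  22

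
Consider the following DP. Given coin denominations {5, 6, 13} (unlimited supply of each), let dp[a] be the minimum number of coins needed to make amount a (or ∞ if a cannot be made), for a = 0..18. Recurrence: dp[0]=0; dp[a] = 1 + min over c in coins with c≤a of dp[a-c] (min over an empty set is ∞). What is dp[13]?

 a  0  1  2  3  4  5  6  7  8  9 10 11 12 13 14 15 16 17 18
dp  0  -  -  -  -  1  1  -  -  -  2  2  2  1  -  3  3  3  2
(- denotes ∞ / unreachable)

1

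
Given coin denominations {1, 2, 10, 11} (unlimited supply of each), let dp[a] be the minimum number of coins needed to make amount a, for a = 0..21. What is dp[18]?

 a  0  1  2  3  4  5  6  7  8  9 10 11 12 13 14 15 16 17 18 19 20 21
dp  0  1  1  2  2  3  3  4  4  5  1  1  2  2  3  3  4  4  5  5  2  2

5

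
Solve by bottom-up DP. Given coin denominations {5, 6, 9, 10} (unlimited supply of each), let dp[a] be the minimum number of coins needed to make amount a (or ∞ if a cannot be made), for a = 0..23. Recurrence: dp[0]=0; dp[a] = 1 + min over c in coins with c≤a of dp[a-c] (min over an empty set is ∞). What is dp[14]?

2

 a  0  1  2  3  4  5  6  7  8  9 10 11 12 13 14 15 16 17 18 19 20 21 22 23
dp  0  -  -  -  -  1  1  -  -  1  1  2  2  -  2  2  2  3  2  2  2  3  3  3
(- denotes ∞ / unreachable)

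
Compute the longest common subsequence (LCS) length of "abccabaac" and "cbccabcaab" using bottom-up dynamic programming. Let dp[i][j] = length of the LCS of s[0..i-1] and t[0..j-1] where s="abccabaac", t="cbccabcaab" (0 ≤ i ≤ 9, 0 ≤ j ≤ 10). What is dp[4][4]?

3

   ''  c  b  c  c  a  b  c  a  a  b
''  0  0  0  0  0  0  0  0  0  0  0
 a  0  0  0  0  0  1  1  1  1  1  1
 b  0  0  1  1  1  1  2  2  2  2  2
 c  0  1  1  2  2  2  2  3  3  3  3
 c  0  1  1  2  3  3  3  3  3  3  3
 a  0  1  1  2  3  4  4  4  4  4  4
 b  0  1  2  2  3  4  5  5  5  5  5
 a  0  1  2  2  3  4  5  5  6  6  6
 a  0  1  2  2  3  4  5  5  6  7  7
 c  0  1  2  3  3  4  5  6  6  7  7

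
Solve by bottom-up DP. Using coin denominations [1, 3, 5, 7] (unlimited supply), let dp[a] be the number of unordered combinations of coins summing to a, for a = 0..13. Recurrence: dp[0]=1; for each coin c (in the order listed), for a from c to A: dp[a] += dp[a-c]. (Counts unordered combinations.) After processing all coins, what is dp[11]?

10

after  coin     0     1     2     3     4     5     6     7     8     9    10    11    12    13
          1     1     1     1     1     1     1     1     1     1     1     1     1     1     1
          3     1     1     1     2     2     2     3     3     3     4     4     4     5     5
          5     1     1     1     2     2     3     4     4     5     6     7     8     9    10
          7     1     1     1     2     2     3     4     5     6     7     9    10    12    14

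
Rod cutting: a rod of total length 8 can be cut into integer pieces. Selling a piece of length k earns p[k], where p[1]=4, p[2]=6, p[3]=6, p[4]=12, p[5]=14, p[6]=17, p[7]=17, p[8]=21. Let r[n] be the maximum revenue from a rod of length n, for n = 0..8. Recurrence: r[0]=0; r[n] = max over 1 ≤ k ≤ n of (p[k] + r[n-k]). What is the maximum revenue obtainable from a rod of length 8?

   n    0    1    2    3    4    5    6    7    8
r[n]    0    4    8   12   16   20   24   28   32

32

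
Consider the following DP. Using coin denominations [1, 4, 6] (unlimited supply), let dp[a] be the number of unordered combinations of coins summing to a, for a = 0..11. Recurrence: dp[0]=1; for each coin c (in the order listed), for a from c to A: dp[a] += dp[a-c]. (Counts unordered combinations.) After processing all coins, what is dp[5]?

after  coin     0     1     2     3     4     5     6     7     8     9    10    11
          1     1     1     1     1     1     1     1     1     1     1     1     1
          4     1     1     1     1     2     2     2     2     3     3     3     3
          6     1     1     1     1     2     2     3     3     4     4     5     5

2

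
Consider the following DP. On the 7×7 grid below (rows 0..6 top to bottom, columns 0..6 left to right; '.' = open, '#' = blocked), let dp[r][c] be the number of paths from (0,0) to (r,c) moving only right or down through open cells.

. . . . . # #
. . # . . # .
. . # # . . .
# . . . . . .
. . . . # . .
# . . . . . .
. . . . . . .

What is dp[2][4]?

2

r\c   0   1   2   3   4   5   6
  0   1   1   1   1   1   0   0
  1   1   2   0   1   2   0   0
  2   1   3   0   0   2   2   2
  3   0   3   3   3   5   7   9
  4   0   3   6   9   0   7  16
  5   0   3   9  18  18  25  41
  6   0   3  12  30  48  73 114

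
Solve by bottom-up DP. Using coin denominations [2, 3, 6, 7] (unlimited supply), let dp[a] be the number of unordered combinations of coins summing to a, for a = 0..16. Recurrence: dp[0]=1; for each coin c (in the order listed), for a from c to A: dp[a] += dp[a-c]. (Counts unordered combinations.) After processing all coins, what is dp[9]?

4

after  coin     0     1     2     3     4     5     6     7     8     9    10    11    12    13    14    15    16
          2     1     0     1     0     1     0     1     0     1     0     1     0     1     0     1     0     1
          3     1     0     1     1     1     1     2     1     2     2     2     2     3     2     3     3     3
          6     1     0     1     1     1     1     3     1     3     3     3     3     6     3     6     6     6
          7     1     0     1     1     1     1     3     2     3     4     4     4     7     6     8     9    10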